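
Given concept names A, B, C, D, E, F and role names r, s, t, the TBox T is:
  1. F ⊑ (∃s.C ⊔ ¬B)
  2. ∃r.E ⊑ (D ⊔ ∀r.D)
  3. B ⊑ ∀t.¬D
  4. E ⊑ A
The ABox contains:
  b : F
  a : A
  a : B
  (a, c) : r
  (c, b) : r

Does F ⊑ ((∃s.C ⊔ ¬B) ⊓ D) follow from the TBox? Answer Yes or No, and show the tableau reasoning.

No

1. F ⊑ ((∃s.C ⊔ ¬B) ⊓ D)  ⇔  (F ⊓ ((∀s.¬C ⊓ B) ⊔ ¬D)) unsat w.r.t. T
   apply at x₀: F⊑(∃s.C ⊔ ¬B)
   open: L(x₀) ⊇ {F, ¬B, ¬D, ¬E, ∀r.¬E}
2. Hence F ⊑ ((∃s.C ⊔ ¬B) ⊓ D): not entailed.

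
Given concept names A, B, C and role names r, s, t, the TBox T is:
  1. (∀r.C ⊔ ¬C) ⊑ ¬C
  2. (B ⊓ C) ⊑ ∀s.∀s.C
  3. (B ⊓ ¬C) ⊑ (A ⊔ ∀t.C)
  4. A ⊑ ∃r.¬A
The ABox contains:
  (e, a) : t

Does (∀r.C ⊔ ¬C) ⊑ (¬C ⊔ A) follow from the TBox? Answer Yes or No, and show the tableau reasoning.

1. (∀r.C ⊔ ¬C) ⊑ (¬C ⊔ A)  ⇔  ((∀r.C ⊔ ¬C) ⊓ (C ⊓ ¬A)) unsat w.r.t. T
   all branches close; clash {C, ¬C} at x₀
2. Hence (∀r.C ⊔ ¬C) ⊑ (¬C ⊔ A): entailed.

Yes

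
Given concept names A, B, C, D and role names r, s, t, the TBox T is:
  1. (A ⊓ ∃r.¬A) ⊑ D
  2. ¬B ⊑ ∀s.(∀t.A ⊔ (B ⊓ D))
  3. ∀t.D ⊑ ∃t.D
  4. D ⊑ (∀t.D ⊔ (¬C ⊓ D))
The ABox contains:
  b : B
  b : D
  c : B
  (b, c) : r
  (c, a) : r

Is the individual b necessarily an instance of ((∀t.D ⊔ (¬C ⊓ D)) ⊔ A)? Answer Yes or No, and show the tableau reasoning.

1. b : ((∀t.D ⊔ (¬C ⊓ D)) ⊔ A)?  L(b) = {B, D} ∪ {((∃t.¬D ⊓ (C ⊔ ¬D)) ⊓ ¬A)}
   clash {D, ¬D} at b — b ∈ ((∀t.D ⊔ (¬C ⊓ D)) ⊔ A)
2. Hence b : ((∀t.D ⊔ (¬C ⊓ D)) ⊔ A): entailed.

Yes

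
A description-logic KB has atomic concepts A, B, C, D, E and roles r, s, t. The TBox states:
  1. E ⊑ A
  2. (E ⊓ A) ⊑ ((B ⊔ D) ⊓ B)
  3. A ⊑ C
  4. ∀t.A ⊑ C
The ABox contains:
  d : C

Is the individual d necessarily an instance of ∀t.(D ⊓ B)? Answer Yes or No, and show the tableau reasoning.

No

1. d : ∀t.(D ⊓ B)?  L(d) = {C} ∪ {∃t.(¬D ⊔ ¬B)}
   open: L(d) ⊇ {C, ¬E, ∃t.(¬D ⊔ ¬B)} (+ ∃-successors) — d ∉ ∀t.(D ⊓ B) possible
2. Hence d : ∀t.(D ⊓ B): not entailed.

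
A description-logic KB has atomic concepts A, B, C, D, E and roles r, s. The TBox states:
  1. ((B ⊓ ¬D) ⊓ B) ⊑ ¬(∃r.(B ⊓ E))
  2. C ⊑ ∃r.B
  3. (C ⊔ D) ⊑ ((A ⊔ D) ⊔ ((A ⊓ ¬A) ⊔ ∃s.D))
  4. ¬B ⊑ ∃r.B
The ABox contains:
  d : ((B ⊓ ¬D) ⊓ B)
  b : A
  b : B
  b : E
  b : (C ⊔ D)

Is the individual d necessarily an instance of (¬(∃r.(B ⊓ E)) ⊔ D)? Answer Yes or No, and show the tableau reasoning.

1. d : (¬(∃r.(B ⊓ E)) ⊔ D)?  L(d) = {((B ⊓ ¬D) ⊓ B)} ∪ {(∃r.(B ⊓ E) ⊓ ¬D)}
   clash {E, ¬E} at an ∃-successor — d ∈ (¬(∃r.(B ⊓ E)) ⊔ D)
2. Hence d : (¬(∃r.(B ⊓ E)) ⊔ D): entailed.

Yes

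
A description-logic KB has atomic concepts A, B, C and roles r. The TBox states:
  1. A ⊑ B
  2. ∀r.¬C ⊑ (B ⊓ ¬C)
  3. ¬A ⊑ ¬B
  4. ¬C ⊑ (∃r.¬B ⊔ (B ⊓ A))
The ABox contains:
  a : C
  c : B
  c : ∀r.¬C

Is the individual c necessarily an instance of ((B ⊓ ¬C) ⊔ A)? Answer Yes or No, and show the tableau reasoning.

Yes

1. c : ((B ⊓ ¬C) ⊔ A)?  L(c) = {B, ∀r.¬C} ∪ {((¬B ⊔ C) ⊓ ¬A)}
   clash {B, ¬B} at c — c ∈ ((B ⊓ ¬C) ⊔ A)
2. Hence c : ((B ⊓ ¬C) ⊔ A): entailed.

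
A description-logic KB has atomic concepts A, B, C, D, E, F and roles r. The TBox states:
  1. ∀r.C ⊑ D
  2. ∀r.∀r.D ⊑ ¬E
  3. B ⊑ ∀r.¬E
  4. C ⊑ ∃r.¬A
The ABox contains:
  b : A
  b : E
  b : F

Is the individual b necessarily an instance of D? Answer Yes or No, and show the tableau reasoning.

1. b : D?  L(b) = {A, E, F} ∪ {¬D}
   open: L(b) ⊇ {A, E, F, ¬B, ¬C, …} (+ ∃-successors) — b ∉ D possible
2. Hence b : D: not entailed.

No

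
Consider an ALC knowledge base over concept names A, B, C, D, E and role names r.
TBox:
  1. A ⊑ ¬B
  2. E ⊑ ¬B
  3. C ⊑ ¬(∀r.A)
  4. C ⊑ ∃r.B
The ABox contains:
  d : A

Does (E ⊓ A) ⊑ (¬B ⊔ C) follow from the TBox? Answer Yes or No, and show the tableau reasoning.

1. (E ⊓ A) ⊑ (¬B ⊔ C)  ⇔  ((E ⊓ A) ⊓ (B ⊓ ¬C)) unsat w.r.t. T
   all branches close; clash {B, ¬B} at x₀
2. Hence (E ⊓ A) ⊑ (¬B ⊔ C): entailed.

Yes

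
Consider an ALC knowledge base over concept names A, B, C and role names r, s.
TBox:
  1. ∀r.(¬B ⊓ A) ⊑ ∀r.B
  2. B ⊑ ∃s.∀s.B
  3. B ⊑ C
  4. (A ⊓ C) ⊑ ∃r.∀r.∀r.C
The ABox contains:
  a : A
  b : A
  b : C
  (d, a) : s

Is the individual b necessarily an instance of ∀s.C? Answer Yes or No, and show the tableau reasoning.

1. b : ∀s.C?  L(b) = {A, C} ∪ {∃s.¬C}
   open: L(b) ⊇ {A, C, ¬B, ∃r.(B ⊔ ¬A), ∃r.∀r.∀r.C, …} (+ ∃-successors) — b ∉ ∀s.C possible
2. Hence b : ∀s.C: not entailed.

No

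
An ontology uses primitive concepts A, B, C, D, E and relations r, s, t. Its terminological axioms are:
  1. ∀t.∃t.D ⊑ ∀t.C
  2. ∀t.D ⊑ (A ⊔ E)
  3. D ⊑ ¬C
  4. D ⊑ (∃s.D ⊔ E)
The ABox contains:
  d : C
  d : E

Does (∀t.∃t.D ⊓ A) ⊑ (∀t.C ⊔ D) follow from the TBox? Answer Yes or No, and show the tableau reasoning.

1. (∀t.∃t.D ⊓ A) ⊑ (∀t.C ⊔ D)  ⇔  ((∀t.∃t.D ⊓ A) ⊓ (∃t.¬C ⊓ ¬D)) unsat w.r.t. T
   all branches close; clash {C, ¬C} at an ∃-successor
2. Hence (∀t.∃t.D ⊓ A) ⊑ (∀t.C ⊔ D): entailed.

Yes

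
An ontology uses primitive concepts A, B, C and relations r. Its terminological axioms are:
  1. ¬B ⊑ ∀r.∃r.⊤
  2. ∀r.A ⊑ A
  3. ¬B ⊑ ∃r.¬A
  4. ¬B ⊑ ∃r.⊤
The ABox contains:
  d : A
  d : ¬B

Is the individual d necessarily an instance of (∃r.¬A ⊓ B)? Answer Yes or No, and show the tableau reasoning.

1. d : (∃r.¬A ⊓ B)?  L(d) = {A, ¬B} ∪ {(∀r.A ⊔ ¬B)}
   apply at d: ¬B⊑∀r.∃r.⊤; ¬B⊑∃r.¬A; ¬B⊑∃r.⊤
   open: L(d) ⊇ {A, ¬B, ∀r.∃r.⊤, ∃r.¬A, ∃r.⊤} (+ ∃-successors) — d ∉ (∃r.¬A ⊓ B) possible
2. Hence d : (∃r.¬A ⊓ B): not entailed.

No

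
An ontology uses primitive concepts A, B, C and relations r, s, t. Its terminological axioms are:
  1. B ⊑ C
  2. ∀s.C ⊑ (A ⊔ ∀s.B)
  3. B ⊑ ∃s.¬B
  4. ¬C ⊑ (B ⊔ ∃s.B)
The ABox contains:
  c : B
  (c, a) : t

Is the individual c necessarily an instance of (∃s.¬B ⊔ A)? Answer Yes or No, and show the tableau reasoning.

Yes

1. c : (∃s.¬B ⊔ A)?  L(c) = {B} ∪ {(∀s.B ⊓ ¬A)}
   clash {B, ¬B} at an ∃-successor — c ∈ (∃s.¬B ⊔ A)
2. Hence c : (∃s.¬B ⊔ A): entailed.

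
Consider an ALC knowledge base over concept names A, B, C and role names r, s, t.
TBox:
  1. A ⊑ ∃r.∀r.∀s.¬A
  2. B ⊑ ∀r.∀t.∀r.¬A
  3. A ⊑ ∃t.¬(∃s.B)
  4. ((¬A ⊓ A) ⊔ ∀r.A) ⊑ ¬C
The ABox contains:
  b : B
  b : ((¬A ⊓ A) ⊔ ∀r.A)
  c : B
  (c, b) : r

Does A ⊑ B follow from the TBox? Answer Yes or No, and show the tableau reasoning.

1. A ⊑ B  ⇔  (A ⊓ ¬B) unsat w.r.t. T
   apply at x₀: A⊑∃r.∀r.∀s.¬A; A⊑∃t.¬(∃s.B)
   open: L(x₀) ⊇ {A, ¬B, ∃r.¬A, ∃r.∀r.∀s.¬A, ∃t.∀s.¬B} (+ ∃-successors)
2. Hence A ⊑ B: not entailed.

No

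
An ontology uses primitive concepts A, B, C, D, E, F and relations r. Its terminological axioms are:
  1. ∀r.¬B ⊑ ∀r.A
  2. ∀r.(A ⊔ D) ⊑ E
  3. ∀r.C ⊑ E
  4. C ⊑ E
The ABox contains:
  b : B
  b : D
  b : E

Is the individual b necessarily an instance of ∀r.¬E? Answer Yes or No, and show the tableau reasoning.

No

1. b : ∀r.¬E?  L(b) = {B, D, E} ∪ {∃r.E}
   open: L(b) ⊇ {B, D, E, ∃r.B, ∃r.E} (+ ∃-successors) — b ∉ ∀r.¬E possible
2. Hence b : ∀r.¬E: not entailed.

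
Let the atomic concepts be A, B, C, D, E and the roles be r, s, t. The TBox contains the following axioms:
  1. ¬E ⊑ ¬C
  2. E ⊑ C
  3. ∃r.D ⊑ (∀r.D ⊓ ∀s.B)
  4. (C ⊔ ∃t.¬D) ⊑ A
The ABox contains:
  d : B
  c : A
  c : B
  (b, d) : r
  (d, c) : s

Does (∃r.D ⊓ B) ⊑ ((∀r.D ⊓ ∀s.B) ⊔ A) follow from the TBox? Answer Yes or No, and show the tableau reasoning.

Yes

1. (∃r.D ⊓ B) ⊑ ((∀r.D ⊓ ∀s.B) ⊔ A)  ⇔  ((∃r.D ⊓ B) ⊓ ((∃r.¬D ⊔ ∃s.¬B) ⊓ ¬A)) unsat w.r.t. T
   all branches close; clash {C, ¬C} at x₀
2. Hence (∃r.D ⊓ B) ⊑ ((∀r.D ⊓ ∀s.B) ⊔ A): entailed.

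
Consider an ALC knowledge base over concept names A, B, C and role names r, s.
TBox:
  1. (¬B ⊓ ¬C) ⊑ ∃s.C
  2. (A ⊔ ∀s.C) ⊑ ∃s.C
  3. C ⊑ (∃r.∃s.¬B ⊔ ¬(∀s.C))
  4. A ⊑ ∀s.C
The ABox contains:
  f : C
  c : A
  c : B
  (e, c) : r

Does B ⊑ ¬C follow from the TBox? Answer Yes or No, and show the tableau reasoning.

No

1. B ⊑ ¬C  ⇔  (B ⊓ C) unsat w.r.t. T
   apply at x₀: C⊑(∃r.∃s.¬B ⊔ ¬(∀s.C))
   open: L(x₀) ⊇ {B, C, ¬A, ∃s.¬C} (+ ∃-successors)
2. Hence B ⊑ ¬C: not entailed.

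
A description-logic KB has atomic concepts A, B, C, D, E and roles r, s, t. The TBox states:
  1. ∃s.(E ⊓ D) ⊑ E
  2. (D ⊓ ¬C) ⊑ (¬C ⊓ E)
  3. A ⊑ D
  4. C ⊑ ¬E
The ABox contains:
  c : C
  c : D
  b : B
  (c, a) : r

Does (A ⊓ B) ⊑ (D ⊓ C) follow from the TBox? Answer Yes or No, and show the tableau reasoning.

1. (A ⊓ B) ⊑ (D ⊓ C)  ⇔  ((A ⊓ B) ⊓ (¬D ⊔ ¬C)) unsat w.r.t. T
   apply at x₀: A⊑D
   open: L(x₀) ⊇ {A, B, D, E, ¬C}
2. Hence (A ⊓ B) ⊑ (D ⊓ C): not entailed.

No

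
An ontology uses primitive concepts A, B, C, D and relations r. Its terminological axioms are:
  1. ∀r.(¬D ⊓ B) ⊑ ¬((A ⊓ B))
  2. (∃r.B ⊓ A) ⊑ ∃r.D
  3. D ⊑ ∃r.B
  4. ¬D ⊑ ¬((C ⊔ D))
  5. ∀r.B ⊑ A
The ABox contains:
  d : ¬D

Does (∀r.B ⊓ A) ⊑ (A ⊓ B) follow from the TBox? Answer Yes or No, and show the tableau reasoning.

No

1. (∀r.B ⊓ A) ⊑ (A ⊓ B)  ⇔  ((∀r.B ⊓ A) ⊓ (¬A ⊔ ¬B)) unsat w.r.t. T
   open: L(x₀) ⊇ {A, ¬B, ¬C, ¬D, ∀r.B, …}
2. Hence (∀r.B ⊓ A) ⊑ (A ⊓ B): not entailed.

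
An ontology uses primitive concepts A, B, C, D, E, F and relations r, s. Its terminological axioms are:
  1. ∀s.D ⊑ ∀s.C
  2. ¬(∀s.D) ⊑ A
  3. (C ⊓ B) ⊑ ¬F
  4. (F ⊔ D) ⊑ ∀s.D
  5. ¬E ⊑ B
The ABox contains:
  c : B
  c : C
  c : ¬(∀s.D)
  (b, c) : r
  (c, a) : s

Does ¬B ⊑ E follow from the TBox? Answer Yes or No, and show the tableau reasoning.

1. ¬B ⊑ E  ⇔  (¬B ⊓ ¬E) unsat w.r.t. T
   all branches close; clash {B, ¬B} at x₀
2. Hence ¬B ⊑ E: entailed.

Yes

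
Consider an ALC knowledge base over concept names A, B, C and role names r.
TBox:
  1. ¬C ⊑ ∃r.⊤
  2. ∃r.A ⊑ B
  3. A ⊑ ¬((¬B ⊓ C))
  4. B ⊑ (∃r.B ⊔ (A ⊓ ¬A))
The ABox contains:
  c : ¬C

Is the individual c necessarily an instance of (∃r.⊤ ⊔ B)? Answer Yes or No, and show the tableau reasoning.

1. c : (∃r.⊤ ⊔ B)?  L(c) = {¬C} ∪ {(∀r.⊥ ⊓ ¬B)}
   clash {B, ¬B} at c — c ∈ (∃r.⊤ ⊔ B)
2. Hence c : (∃r.⊤ ⊔ B): entailed.

Yes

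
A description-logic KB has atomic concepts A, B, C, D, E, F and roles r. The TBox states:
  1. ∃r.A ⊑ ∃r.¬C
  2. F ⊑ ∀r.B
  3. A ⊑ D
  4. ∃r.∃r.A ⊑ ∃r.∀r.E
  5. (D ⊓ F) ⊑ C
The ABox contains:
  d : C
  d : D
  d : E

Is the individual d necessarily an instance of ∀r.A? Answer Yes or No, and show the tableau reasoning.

1. d : ∀r.A?  L(d) = {C, D, E} ∪ {∃r.¬A}
   open: L(d) ⊇ {C, D, E, ¬F, ∀r.¬A, …} (+ ∃-successors) — d ∉ ∀r.A possible
2. Hence d : ∀r.A: not entailed.

No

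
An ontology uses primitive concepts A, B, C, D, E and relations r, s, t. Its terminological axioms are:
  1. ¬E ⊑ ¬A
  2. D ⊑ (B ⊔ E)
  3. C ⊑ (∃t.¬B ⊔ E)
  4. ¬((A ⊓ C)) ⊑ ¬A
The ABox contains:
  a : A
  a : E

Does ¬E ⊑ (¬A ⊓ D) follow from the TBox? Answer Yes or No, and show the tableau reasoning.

No

1. ¬E ⊑ (¬A ⊓ D)  ⇔  (¬E ⊓ (A ⊔ ¬D)) unsat w.r.t. T
   apply at x₀: ¬E⊑¬A
   open: L(x₀) ⊇ {¬A, ¬C, ¬D, ¬E}
2. Hence ¬E ⊑ (¬A ⊓ D): not entailed.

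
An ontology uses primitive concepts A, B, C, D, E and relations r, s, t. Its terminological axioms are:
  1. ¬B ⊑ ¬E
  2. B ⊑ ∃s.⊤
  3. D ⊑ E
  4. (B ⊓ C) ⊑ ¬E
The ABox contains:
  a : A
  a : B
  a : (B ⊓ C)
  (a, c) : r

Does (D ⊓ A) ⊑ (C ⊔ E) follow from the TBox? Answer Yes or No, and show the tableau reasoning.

1. (D ⊓ A) ⊑ (C ⊔ E)  ⇔  ((D ⊓ A) ⊓ (¬C ⊓ ¬E)) unsat w.r.t. T
   all branches close; clash {E, ¬E} at x₀
2. Hence (D ⊓ A) ⊑ (C ⊔ E): entailed.

Yes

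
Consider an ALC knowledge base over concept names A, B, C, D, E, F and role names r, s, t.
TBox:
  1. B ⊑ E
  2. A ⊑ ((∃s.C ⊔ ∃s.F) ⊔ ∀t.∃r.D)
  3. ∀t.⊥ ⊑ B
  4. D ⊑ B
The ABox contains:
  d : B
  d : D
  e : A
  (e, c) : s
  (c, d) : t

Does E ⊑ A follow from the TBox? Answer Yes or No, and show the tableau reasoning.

1. E ⊑ A  ⇔  (E ⊓ ¬A) unsat w.r.t. T
   open: L(x₀) ⊇ {E, ¬A, ¬D, ∃t.⊤} (+ ∃-successors)
2. Hence E ⊑ A: not entailed.

No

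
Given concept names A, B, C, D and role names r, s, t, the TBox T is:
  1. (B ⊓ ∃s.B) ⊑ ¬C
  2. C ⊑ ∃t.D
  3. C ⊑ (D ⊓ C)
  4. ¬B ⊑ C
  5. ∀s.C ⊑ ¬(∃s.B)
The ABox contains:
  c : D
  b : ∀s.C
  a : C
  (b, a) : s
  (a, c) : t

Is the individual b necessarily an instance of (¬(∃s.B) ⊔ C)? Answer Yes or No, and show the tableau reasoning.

1. b : (¬(∃s.B) ⊔ C)?  L(b) = {∀s.C} ∪ {(∃s.B ⊓ ¬C)}
   clash {C, ¬C} at b — b ∈ (¬(∃s.B) ⊔ C)
2. Hence b : (¬(∃s.B) ⊔ C): entailed.

Yes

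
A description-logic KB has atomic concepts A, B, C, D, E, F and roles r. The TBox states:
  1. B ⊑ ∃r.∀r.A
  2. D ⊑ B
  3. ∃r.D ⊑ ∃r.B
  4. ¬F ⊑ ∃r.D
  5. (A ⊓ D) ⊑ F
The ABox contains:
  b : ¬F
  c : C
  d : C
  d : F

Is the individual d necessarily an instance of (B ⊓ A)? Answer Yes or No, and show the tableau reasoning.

1. d : (B ⊓ A)?  L(d) = {C, F} ∪ {(¬B ⊔ ¬A)}
   open: L(d) ⊇ {C, F, ¬B, ¬D, ∀r.¬D} — d ∉ (B ⊓ A) possible
2. Hence d : (B ⊓ A): not entailed.

No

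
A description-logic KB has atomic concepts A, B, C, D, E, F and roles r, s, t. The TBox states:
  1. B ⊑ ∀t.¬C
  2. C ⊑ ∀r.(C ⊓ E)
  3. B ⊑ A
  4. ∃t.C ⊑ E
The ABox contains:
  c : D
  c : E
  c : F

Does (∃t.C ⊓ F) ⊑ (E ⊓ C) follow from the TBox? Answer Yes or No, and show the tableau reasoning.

No

1. (∃t.C ⊓ F) ⊑ (E ⊓ C)  ⇔  ((∃t.C ⊓ F) ⊓ (¬E ⊔ ¬C)) unsat w.r.t. T
   apply at x₀: ∃t.C⊑E
   open: L(x₀) ⊇ {E, F, ¬B, ¬C, ∃t.C} (+ ∃-successors)
2. Hence (∃t.C ⊓ F) ⊑ (E ⊓ C): not entailed.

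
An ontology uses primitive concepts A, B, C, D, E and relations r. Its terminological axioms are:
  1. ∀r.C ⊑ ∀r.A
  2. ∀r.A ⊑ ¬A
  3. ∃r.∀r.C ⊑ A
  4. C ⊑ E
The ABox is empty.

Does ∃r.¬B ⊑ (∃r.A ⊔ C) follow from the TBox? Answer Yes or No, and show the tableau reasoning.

No

1. ∃r.¬B ⊑ (∃r.A ⊔ C)  ⇔  (∃r.¬B ⊓ (∀r.¬A ⊓ ¬C)) unsat w.r.t. T
   open: L(x₀) ⊇ {¬C, ∀r.¬A, ∀r.∃r.¬C, ∃r.¬A, ∃r.¬B, …} (+ ∃-successors)
2. Hence ∃r.¬B ⊑ (∃r.A ⊔ C): not entailed.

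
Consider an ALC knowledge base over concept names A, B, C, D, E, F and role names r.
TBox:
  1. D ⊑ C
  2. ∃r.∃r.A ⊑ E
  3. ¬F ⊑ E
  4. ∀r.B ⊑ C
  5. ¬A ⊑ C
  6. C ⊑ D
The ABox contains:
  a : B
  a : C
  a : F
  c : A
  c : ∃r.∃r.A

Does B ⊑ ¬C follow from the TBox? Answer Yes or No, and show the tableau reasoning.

1. B ⊑ ¬C  ⇔  (B ⊓ C) unsat w.r.t. T
   apply at x₀: C⊑D
   open: L(x₀) ⊇ {B, C, D, F, ∀r.∀r.¬A}
2. Hence B ⊑ ¬C: not entailed.

No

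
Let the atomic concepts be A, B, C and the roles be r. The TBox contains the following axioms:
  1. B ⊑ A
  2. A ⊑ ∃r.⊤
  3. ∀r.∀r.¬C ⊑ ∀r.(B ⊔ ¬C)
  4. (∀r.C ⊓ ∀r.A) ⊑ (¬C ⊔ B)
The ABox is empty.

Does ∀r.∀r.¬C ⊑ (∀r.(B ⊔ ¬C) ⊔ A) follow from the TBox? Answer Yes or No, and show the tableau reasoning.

Yes

1. ∀r.∀r.¬C ⊑ (∀r.(B ⊔ ¬C) ⊔ A)  ⇔  (∀r.∀r.¬C ⊓ (∃r.(¬B ⊓ C) ⊓ ¬A)) unsat w.r.t. T
   all branches close; clash {A, ¬A} at x₀
2. Hence ∀r.∀r.¬C ⊑ (∀r.(B ⊔ ¬C) ⊔ A): entailed.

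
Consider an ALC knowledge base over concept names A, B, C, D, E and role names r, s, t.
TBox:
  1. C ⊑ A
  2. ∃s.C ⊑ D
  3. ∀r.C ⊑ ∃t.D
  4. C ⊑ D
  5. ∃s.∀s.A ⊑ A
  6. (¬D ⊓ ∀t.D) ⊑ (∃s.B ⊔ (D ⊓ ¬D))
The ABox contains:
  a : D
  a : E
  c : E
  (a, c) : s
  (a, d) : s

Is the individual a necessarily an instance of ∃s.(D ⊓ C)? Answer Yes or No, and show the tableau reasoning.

No

1. a : ∃s.(D ⊓ C)?  L(a) = {D, E} ∪ {∀s.(¬D ⊔ ¬C)}
   open: L(a) ⊇ {D, E, ¬C, ∀s.(¬D ⊔ ¬C), ∀s.∃s.¬A, …} (+ ∃-successors) — a ∉ ∃s.(D ⊓ C) possible
2. Hence a : ∃s.(D ⊓ C): not entailed.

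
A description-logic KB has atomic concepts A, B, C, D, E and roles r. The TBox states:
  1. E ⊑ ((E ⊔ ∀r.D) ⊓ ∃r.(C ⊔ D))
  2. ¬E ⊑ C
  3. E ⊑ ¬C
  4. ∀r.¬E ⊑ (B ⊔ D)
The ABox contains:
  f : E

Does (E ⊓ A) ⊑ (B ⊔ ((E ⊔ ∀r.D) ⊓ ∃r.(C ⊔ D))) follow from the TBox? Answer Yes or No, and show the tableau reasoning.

Yes

1. (E ⊓ A) ⊑ (B ⊔ ((E ⊔ ∀r.D) ⊓ ∃r.(C ⊔ D)))  ⇔  ((E ⊓ A) ⊓ (¬B ⊓ ((¬E ⊓ ∃r.¬D) ⊔ ∀r.(¬C ⊓ ¬D)))) unsat w.r.t. T
   all branches close; clash {D, ¬D} at an ∃-successor
2. Hence (E ⊓ A) ⊑ (B ⊔ ((E ⊔ ∀r.D) ⊓ ∃r.(C ⊔ D))): entailed.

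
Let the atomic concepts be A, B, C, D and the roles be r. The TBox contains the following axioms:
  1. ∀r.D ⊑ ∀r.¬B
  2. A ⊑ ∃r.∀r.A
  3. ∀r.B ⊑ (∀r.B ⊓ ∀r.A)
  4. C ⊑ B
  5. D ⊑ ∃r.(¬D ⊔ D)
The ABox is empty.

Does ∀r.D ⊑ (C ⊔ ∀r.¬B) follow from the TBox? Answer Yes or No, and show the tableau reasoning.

Yes

1. ∀r.D ⊑ (C ⊔ ∀r.¬B)  ⇔  (∀r.D ⊓ (¬C ⊓ ∃r.B)) unsat w.r.t. T
   all branches close; clash {B, ¬B} at an ∃-successor
2. Hence ∀r.D ⊑ (C ⊔ ∀r.¬B): entailed.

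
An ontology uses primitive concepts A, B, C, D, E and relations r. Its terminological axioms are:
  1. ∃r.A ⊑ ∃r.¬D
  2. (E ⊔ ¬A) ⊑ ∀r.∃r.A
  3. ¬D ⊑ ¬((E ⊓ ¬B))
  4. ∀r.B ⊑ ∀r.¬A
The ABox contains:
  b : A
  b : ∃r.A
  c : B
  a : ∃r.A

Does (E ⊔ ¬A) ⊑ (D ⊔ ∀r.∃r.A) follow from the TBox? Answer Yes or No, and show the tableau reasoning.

1. (E ⊔ ¬A) ⊑ (D ⊔ ∀r.∃r.A)  ⇔  ((E ⊔ ¬A) ⊓ (¬D ⊓ ∃r.∀r.¬A)) unsat w.r.t. T
   all branches close; clash {A, ¬A} at an ∃-successor
2. Hence (E ⊔ ¬A) ⊑ (D ⊔ ∀r.∃r.A): entailed.

Yes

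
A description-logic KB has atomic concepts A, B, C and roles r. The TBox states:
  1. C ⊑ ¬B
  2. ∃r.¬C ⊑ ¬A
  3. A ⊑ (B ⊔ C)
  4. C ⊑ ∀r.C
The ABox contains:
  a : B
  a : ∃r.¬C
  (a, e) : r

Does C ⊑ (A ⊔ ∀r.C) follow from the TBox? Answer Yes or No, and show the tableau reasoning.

1. C ⊑ (A ⊔ ∀r.C)  ⇔  (C ⊓ (¬A ⊓ ∃r.¬C)) unsat w.r.t. T
   all branches close; clash {C, ¬C} at an ∃-successor
2. Hence C ⊑ (A ⊔ ∀r.C): entailed.

Yes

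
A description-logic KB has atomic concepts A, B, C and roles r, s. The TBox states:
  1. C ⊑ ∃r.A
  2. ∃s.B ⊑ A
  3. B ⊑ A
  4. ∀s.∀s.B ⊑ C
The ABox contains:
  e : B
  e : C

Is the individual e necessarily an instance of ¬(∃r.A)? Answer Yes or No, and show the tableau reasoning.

No

1. e : ¬(∃r.A)?  L(e) = {B, C} ∪ {∃r.A}
   apply at e: B⊑A
   open: L(e) ⊇ {A, B, C, ∃r.A} (+ ∃-successors) — e ∉ ¬(∃r.A) possible
2. Hence e : ¬(∃r.A): not entailed.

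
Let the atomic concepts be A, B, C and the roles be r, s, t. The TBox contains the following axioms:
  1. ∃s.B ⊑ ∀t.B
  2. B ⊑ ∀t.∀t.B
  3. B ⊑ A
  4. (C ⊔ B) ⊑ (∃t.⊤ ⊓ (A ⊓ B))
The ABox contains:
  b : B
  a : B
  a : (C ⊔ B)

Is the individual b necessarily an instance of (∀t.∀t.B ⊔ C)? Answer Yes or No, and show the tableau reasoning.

1. b : (∀t.∀t.B ⊔ C)?  L(b) = {B} ∪ {(∃t.∃t.¬B ⊓ ¬C)}
   clash {B, ¬B} at an ∃-successor — b ∈ (∀t.∀t.B ⊔ C)
2. Hence b : (∀t.∀t.B ⊔ C): entailed.

Yes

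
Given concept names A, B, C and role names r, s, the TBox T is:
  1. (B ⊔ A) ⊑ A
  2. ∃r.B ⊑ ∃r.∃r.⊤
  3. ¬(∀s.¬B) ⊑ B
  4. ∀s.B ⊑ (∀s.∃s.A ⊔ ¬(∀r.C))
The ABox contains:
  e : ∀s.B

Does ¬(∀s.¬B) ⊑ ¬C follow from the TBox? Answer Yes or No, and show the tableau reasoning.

1. ¬(∀s.¬B) ⊑ ¬C  ⇔  (∃s.B ⊓ C) unsat w.r.t. T
   apply at x₀: ¬(∀s.¬B)⊑B
   open: L(x₀) ⊇ {A, B, C, ∀r.¬B, ∃s.B, …} (+ ∃-successors)
2. Hence ¬(∀s.¬B) ⊑ ¬C: not entailed.

No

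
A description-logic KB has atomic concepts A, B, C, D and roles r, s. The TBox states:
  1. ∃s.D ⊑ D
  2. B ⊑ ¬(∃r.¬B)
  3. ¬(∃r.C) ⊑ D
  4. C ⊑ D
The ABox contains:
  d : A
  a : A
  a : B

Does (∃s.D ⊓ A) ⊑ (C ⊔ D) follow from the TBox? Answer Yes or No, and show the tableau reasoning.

Yes

1. (∃s.D ⊓ A) ⊑ (C ⊔ D)  ⇔  ((∃s.D ⊓ A) ⊓ (¬C ⊓ ¬D)) unsat w.r.t. T
   all branches close; clash {D, ¬D} at x₀
2. Hence (∃s.D ⊓ A) ⊑ (C ⊔ D): entailed.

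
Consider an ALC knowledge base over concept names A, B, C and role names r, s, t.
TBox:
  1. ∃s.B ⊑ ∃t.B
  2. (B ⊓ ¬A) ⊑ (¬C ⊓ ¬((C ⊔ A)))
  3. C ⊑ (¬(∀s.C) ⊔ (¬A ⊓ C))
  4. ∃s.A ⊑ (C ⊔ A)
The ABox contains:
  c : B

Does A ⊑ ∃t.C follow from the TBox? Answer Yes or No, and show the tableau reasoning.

1. A ⊑ ∃t.C  ⇔  (A ⊓ ∀t.¬C) unsat w.r.t. T
   open: L(x₀) ⊇ {A, ¬C, ∀s.¬A, ∀s.¬B, ∀t.¬C}
2. Hence A ⊑ ∃t.C: not entailed.

No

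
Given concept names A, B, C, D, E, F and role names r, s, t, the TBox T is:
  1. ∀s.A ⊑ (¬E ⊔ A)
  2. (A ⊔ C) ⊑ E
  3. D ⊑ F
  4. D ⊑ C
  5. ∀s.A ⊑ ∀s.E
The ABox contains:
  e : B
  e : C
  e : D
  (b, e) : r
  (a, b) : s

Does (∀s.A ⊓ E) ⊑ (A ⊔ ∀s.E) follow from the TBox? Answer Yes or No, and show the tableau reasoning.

Yes

1. (∀s.A ⊓ E) ⊑ (A ⊔ ∀s.E)  ⇔  ((∀s.A ⊓ E) ⊓ (¬A ⊓ ∃s.¬E)) unsat w.r.t. T
   all branches close; clash {A, ¬A} at x₀
2. Hence (∀s.A ⊓ E) ⊑ (A ⊔ ∀s.E): entailed.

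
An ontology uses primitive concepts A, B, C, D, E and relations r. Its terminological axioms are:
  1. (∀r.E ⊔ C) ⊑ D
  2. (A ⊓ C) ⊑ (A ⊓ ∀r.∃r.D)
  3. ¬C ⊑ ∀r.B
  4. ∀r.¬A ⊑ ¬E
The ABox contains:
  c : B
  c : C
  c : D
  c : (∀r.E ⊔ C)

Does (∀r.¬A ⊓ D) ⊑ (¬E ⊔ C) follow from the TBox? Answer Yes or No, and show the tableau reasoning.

Yes

1. (∀r.¬A ⊓ D) ⊑ (¬E ⊔ C)  ⇔  ((∀r.¬A ⊓ D) ⊓ (E ⊓ ¬C)) unsat w.r.t. T
   all branches close; clash {E, ¬E} at x₀
2. Hence (∀r.¬A ⊓ D) ⊑ (¬E ⊔ C): entailed.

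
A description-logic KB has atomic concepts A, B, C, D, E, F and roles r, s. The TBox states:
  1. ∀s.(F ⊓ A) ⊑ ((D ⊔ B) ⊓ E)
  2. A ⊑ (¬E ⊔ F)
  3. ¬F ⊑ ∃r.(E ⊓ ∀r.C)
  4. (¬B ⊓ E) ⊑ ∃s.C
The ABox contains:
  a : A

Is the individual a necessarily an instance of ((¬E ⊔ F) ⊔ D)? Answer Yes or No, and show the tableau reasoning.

Yes

1. a : ((¬E ⊔ F) ⊔ D)?  L(a) = {A} ∪ {((E ⊓ ¬F) ⊓ ¬D)}
   clash {F, ¬F} at a — a ∈ ((¬E ⊔ F) ⊔ D)
2. Hence a : ((¬E ⊔ F) ⊔ D): entailed.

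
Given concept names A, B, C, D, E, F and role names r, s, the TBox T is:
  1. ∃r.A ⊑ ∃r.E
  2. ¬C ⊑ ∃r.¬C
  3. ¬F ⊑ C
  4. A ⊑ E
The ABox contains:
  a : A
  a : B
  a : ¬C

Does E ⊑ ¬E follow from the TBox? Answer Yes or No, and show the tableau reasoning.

No

1. E ⊑ ¬E  ⇔  (E ⊓ E) unsat w.r.t. T
   open: L(x₀) ⊇ {C, E, F, ∀r.¬A}
2. Hence E ⊑ ¬E: not entailed.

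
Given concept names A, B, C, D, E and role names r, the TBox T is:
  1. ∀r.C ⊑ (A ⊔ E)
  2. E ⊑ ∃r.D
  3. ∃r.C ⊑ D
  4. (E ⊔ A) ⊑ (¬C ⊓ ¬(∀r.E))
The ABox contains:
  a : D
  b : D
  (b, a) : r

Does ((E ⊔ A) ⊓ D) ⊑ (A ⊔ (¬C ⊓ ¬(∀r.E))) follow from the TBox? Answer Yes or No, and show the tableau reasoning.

1. ((E ⊔ A) ⊓ D) ⊑ (A ⊔ (¬C ⊓ ¬(∀r.E)))  ⇔  (((E ⊔ A) ⊓ D) ⊓ (¬A ⊓ (C ⊔ ∀r.E))) unsat w.r.t. T
   all branches close; clash {A, ¬A} at x₀
2. Hence ((E ⊔ A) ⊓ D) ⊑ (A ⊔ (¬C ⊓ ¬(∀r.E))): entailed.

Yes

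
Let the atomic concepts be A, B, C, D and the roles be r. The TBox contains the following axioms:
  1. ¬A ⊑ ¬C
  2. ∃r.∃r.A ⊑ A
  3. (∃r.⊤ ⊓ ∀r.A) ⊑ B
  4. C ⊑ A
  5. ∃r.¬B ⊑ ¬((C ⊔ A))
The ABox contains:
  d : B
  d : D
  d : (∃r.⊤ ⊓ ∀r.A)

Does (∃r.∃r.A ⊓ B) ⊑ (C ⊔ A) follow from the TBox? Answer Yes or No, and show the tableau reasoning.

1. (∃r.∃r.A ⊓ B) ⊑ (C ⊔ A)  ⇔  ((∃r.∃r.A ⊓ B) ⊓ (¬C ⊓ ¬A)) unsat w.r.t. T
   all branches close; clash {A, ¬A} at x₀
2. Hence (∃r.∃r.A ⊓ B) ⊑ (C ⊔ A): entailed.

Yes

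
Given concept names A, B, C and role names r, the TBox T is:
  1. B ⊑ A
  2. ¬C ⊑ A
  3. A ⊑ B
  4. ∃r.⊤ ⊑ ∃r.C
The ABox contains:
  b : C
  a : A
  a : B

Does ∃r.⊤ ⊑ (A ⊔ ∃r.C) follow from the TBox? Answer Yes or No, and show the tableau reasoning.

Yes

1. ∃r.⊤ ⊑ (A ⊔ ∃r.C)  ⇔  (∃r.⊤ ⊓ (¬A ⊓ ∀r.¬C)) unsat w.r.t. T
   all branches close; clash {A, ¬A} at x₀
2. Hence ∃r.⊤ ⊑ (A ⊔ ∃r.C): entailed.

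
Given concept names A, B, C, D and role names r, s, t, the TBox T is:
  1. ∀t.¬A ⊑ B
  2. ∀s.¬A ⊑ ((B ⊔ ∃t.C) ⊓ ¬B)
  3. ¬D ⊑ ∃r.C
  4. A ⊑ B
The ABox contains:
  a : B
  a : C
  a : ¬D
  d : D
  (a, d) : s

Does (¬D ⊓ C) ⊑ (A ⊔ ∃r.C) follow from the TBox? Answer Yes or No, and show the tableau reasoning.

1. (¬D ⊓ C) ⊑ (A ⊔ ∃r.C)  ⇔  ((¬D ⊓ C) ⊓ (¬A ⊓ ∀r.¬C)) unsat w.r.t. T
   all branches close; clash {B, ¬B} at x₀
2. Hence (¬D ⊓ C) ⊑ (A ⊔ ∃r.C): entailed.

Yes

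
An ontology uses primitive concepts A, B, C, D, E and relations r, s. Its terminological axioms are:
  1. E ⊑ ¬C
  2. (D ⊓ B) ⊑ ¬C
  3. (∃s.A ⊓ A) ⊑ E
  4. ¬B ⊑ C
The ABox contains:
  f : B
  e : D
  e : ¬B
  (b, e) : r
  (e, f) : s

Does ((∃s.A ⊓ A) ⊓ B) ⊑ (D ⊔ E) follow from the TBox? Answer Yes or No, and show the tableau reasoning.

Yes

1. ((∃s.A ⊓ A) ⊓ B) ⊑ (D ⊔ E)  ⇔  (((∃s.A ⊓ A) ⊓ B) ⊓ (¬D ⊓ ¬E)) unsat w.r.t. T
   all branches close; clash {E, ¬E} at x₀
2. Hence ((∃s.A ⊓ A) ⊓ B) ⊑ (D ⊔ E): entailed.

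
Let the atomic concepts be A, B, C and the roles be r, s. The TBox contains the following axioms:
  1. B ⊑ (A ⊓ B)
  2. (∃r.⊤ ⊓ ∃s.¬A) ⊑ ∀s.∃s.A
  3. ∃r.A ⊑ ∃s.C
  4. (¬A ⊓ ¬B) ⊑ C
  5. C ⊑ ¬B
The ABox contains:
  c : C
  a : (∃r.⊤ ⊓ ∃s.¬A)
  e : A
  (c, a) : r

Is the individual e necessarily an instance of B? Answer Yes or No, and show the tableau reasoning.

1. e : B?  L(e) = {A} ∪ {¬B}
   open: L(e) ⊇ {A, ¬B, ∀r.¬A, ∀r.⊥} — e ∉ B possible
2. Hence e : B: not entailed.

No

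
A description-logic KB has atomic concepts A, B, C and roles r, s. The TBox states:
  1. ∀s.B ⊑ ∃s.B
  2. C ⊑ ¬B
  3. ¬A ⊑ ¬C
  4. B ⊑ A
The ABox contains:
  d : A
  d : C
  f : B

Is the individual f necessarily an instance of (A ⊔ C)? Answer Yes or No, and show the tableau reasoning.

Yes

1. f : (A ⊔ C)?  L(f) = {B} ∪ {(¬A ⊓ ¬C)}
   clash {A, ¬A} at f — f ∈ (A ⊔ C)
2. Hence f : (A ⊔ C): entailed.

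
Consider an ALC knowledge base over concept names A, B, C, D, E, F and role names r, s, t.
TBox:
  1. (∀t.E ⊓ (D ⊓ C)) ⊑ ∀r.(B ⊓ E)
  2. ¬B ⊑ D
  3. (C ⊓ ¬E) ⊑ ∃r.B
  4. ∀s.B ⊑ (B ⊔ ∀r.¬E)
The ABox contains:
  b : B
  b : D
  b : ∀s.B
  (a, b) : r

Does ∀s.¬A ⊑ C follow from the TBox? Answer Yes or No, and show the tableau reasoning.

1. ∀s.¬A ⊑ C  ⇔  (∀s.¬A ⊓ ¬C) unsat w.r.t. T
   open: L(x₀) ⊇ {B, ¬C, ∀s.¬A, ∃s.¬B, ∃t.¬E} (+ ∃-successors)
2. Hence ∀s.¬A ⊑ C: not entailed.

No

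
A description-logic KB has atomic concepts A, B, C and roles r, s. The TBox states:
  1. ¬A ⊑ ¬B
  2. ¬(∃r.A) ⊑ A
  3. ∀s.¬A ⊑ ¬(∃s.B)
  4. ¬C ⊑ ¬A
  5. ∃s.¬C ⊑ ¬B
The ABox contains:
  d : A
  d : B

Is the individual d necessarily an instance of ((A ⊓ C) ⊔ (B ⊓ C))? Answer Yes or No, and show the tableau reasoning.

1. d : ((A ⊓ C) ⊔ (B ⊓ C))?  L(d) = {A, B} ∪ {((¬A ⊔ ¬C) ⊓ (¬B ⊔ ¬C))}
   clash {A, ¬A} at d — d ∈ ((A ⊓ C) ⊔ (B ⊓ C))
2. Hence d : ((A ⊓ C) ⊔ (B ⊓ C)): entailed.

Yes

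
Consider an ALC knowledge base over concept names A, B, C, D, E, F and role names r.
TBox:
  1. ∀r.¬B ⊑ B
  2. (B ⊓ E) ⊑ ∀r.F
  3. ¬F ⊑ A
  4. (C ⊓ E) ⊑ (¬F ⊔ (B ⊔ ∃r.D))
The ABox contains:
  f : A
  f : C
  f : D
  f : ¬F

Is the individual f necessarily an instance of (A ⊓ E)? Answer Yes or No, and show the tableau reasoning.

No

1. f : (A ⊓ E)?  L(f) = {A, C, D, ¬F} ∪ {(¬A ⊔ ¬E)}
   open: L(f) ⊇ {A, C, D, ¬E, ¬F, …} (+ ∃-successors) — f ∉ (A ⊓ E) possible
2. Hence f : (A ⊓ E): not entailed.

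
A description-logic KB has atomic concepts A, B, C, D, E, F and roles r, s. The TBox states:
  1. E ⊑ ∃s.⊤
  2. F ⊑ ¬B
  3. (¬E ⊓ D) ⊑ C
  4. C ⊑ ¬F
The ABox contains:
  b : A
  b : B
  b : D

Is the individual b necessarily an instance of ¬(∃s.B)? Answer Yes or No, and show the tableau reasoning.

1. b : ¬(∃s.B)?  L(b) = {A, B, D} ∪ {∃s.B}
   open: L(b) ⊇ {A, B, D, E, ¬C, …} (+ ∃-successors) — b ∉ ¬(∃s.B) possible
2. Hence b : ¬(∃s.B): not entailed.

No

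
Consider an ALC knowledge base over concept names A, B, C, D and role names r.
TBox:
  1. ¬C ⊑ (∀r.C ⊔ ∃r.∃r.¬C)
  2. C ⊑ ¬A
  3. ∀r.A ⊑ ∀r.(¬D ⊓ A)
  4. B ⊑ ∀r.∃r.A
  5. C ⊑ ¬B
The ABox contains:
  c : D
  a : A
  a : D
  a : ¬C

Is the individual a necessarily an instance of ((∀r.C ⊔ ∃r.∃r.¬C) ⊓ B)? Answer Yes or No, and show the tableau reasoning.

No

1. a : ((∀r.C ⊔ ∃r.∃r.¬C) ⊓ B)?  L(a) = {A, D, ¬C} ∪ {((∃r.¬C ⊓ ∀r.∀r.C) ⊔ ¬B)}
   apply at a: ¬C⊑(∀r.C ⊔ ∃r.∃r.¬C)
   open: L(a) ⊇ {A, D, ¬B, ¬C, ∀r.C, …} (+ ∃-successors) — a ∉ ((∀r.C ⊔ ∃r.∃r.¬C) ⊓ B) possible
2. Hence a : ((∀r.C ⊔ ∃r.∃r.¬C) ⊓ B): not entailed.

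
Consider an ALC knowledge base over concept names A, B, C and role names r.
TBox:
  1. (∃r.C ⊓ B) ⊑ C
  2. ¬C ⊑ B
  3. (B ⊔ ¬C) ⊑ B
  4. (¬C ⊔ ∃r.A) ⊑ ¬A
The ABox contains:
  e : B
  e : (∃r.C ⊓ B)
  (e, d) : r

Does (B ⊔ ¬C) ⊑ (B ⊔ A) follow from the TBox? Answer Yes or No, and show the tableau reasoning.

1. (B ⊔ ¬C) ⊑ (B ⊔ A)  ⇔  ((B ⊔ ¬C) ⊓ (¬B ⊓ ¬A)) unsat w.r.t. T
   all branches close; clash {B, ¬B} at x₀
2. Hence (B ⊔ ¬C) ⊑ (B ⊔ A): entailed.

Yes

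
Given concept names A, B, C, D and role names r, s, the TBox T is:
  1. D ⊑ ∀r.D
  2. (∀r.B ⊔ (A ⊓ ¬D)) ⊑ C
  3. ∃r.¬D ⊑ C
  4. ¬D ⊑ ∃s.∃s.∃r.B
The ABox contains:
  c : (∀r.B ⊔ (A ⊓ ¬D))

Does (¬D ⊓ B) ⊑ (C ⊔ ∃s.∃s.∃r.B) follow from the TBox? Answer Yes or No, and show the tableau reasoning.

1. (¬D ⊓ B) ⊑ (C ⊔ ∃s.∃s.∃r.B)  ⇔  ((¬D ⊓ B) ⊓ (¬C ⊓ ∀s.∀s.∀r.¬B)) unsat w.r.t. T
   all branches close; clash {C, ¬C} at x₀
2. Hence (¬D ⊓ B) ⊑ (C ⊔ ∃s.∃s.∃r.B): entailed.

Yes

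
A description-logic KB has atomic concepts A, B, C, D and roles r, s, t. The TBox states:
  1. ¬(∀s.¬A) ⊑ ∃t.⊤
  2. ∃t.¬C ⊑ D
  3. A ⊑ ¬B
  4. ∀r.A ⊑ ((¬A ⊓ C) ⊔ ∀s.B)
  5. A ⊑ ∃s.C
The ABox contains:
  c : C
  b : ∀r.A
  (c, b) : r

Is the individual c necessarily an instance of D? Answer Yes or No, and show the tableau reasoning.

No

1. c : D?  L(c) = {C} ∪ {¬D}
   open: L(c) ⊇ {C, ¬A, ¬D, ∀s.¬A, ∀t.C, …} (+ ∃-successors) — c ∉ D possible
2. Hence c : D: not entailed.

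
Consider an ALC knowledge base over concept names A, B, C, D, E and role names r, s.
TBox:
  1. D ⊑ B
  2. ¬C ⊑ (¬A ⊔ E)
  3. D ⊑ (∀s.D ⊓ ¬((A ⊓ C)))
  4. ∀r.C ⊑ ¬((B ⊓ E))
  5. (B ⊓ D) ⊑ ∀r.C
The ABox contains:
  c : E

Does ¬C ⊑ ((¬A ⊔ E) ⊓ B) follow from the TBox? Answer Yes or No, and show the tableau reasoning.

1. ¬C ⊑ ((¬A ⊔ E) ⊓ B)  ⇔  (¬C ⊓ ((A ⊓ ¬E) ⊔ ¬B)) unsat w.r.t. T
   apply at x₀: ¬C⊑(¬A ⊔ E)
   open: L(x₀) ⊇ {¬A, ¬B, ¬C, ¬D, ∃r.¬C} (+ ∃-successors)
2. Hence ¬C ⊑ ((¬A ⊔ E) ⊓ B): not entailed.

No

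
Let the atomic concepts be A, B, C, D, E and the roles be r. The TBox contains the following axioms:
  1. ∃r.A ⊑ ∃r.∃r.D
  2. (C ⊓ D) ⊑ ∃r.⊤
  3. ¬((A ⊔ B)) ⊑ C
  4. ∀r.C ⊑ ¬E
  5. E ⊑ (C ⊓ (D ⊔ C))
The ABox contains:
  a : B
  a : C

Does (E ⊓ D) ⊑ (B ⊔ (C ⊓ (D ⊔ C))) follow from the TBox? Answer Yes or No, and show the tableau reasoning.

1. (E ⊓ D) ⊑ (B ⊔ (C ⊓ (D ⊔ C)))  ⇔  ((E ⊓ D) ⊓ (¬B ⊓ (¬C ⊔ (¬D ⊓ ¬C)))) unsat w.r.t. T
   all branches close; clash {C, ¬C} at x₀
2. Hence (E ⊓ D) ⊑ (B ⊔ (C ⊓ (D ⊔ C))): entailed.

Yes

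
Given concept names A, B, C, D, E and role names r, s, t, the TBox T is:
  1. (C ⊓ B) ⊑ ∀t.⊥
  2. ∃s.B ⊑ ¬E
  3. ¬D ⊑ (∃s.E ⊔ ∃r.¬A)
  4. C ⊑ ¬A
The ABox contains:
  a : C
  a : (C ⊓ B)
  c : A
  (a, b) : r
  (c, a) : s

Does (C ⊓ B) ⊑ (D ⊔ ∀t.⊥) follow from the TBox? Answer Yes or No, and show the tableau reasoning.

1. (C ⊓ B) ⊑ (D ⊔ ∀t.⊥)  ⇔  ((C ⊓ B) ⊓ (¬D ⊓ ∃t.⊤)) unsat w.r.t. T
   all branches close; clash ⊥ at an ∃-successor
2. Hence (C ⊓ B) ⊑ (D ⊔ ∀t.⊥): entailed.

Yes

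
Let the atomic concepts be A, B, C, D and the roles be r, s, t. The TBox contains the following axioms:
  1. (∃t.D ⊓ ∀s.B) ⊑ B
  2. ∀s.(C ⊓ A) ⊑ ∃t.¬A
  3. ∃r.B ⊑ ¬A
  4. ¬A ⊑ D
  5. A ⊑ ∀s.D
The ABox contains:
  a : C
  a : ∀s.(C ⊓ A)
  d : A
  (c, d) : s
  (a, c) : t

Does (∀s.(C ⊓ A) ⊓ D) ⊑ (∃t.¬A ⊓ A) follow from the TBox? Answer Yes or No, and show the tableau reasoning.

No

1. (∀s.(C ⊓ A) ⊓ D) ⊑ (∃t.¬A ⊓ A)  ⇔  ((∀s.(C ⊓ A) ⊓ D) ⊓ (∀t.A ⊔ ¬A)) unsat w.r.t. T
   apply at x₀: ∀s.(C ⊓ A)⊑∃t.¬A
   open: L(x₀) ⊇ {D, ¬A, ∀s.(C ⊓ A), ∃s.¬B, ∃t.¬A} (+ ∃-successors)
2. Hence (∀s.(C ⊓ A) ⊓ D) ⊑ (∃t.¬A ⊓ A): not entailed.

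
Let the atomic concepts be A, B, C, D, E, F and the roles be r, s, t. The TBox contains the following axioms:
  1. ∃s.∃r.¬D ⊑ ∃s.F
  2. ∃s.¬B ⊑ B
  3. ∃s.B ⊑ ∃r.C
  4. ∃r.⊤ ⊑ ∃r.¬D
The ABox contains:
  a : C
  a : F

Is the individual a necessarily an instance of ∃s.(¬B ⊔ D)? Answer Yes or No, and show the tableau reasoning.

1. a : ∃s.(¬B ⊔ D)?  L(a) = {C, F} ∪ {∀s.(B ⊓ ¬D)}
   open: L(a) ⊇ {C, F, ∀r.⊥, ∀s.(B ⊓ ¬D), ∀s.B, …} — a ∉ ∃s.(¬B ⊔ D) possible
2. Hence a : ∃s.(¬B ⊔ D): not entailed.

No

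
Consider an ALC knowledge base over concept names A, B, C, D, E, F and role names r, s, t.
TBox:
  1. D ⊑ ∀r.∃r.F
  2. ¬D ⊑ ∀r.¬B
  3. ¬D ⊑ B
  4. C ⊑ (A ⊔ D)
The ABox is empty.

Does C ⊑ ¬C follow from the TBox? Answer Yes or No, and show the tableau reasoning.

1. C ⊑ ¬C  ⇔  (C ⊓ C) unsat w.r.t. T
   apply at x₀: C⊑(A ⊔ D)
   open: L(x₀) ⊇ {C, D, ∀r.∃r.F}
2. Hence C ⊑ ¬C: not entailed.

No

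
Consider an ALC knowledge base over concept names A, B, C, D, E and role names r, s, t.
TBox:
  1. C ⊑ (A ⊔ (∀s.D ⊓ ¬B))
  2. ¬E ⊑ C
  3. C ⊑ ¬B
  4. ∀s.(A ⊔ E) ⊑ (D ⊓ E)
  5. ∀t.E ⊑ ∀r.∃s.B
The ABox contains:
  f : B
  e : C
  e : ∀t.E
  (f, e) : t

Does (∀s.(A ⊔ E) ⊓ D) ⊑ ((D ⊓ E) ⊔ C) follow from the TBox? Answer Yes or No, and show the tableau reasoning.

Yes

1. (∀s.(A ⊔ E) ⊓ D) ⊑ ((D ⊓ E) ⊔ C)  ⇔  ((∀s.(A ⊔ E) ⊓ D) ⊓ ((¬D ⊔ ¬E) ⊓ ¬C)) unsat w.r.t. T
   all branches close; clash {C, ¬C} at x₀
2. Hence (∀s.(A ⊔ E) ⊓ D) ⊑ ((D ⊓ E) ⊔ C): entailed.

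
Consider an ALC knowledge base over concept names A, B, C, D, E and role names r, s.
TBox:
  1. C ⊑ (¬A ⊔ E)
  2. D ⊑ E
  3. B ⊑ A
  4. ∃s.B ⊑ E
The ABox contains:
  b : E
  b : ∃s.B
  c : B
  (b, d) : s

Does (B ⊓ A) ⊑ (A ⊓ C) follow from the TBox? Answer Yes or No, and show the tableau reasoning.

1. (B ⊓ A) ⊑ (A ⊓ C)  ⇔  ((B ⊓ A) ⊓ (¬A ⊔ ¬C)) unsat w.r.t. T
   open: L(x₀) ⊇ {A, B, ¬C, ¬D, ∀s.¬B}
2. Hence (B ⊓ A) ⊑ (A ⊓ C): not entailed.

No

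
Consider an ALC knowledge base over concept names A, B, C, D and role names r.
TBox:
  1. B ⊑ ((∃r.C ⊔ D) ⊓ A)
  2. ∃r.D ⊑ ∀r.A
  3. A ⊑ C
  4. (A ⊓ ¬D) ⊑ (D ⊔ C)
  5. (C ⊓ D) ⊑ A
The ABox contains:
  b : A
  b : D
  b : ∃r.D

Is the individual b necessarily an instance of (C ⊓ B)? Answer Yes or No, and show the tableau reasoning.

No

1. b : (C ⊓ B)?  L(b) = {A, D, ∃r.D} ∪ {(¬C ⊔ ¬B)}
   apply at b: ∃r.D⊑∀r.A; A⊑C
   open: L(b) ⊇ {A, C, D, ¬B, ∀r.A, …} (+ ∃-successors) — b ∉ (C ⊓ B) possible
2. Hence b : (C ⊓ B): not entailed.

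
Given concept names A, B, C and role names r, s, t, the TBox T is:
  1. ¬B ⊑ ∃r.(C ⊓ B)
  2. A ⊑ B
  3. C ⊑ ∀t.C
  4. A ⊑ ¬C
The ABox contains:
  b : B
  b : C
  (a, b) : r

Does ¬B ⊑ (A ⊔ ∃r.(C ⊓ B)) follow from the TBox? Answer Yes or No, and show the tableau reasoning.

Yes

1. ¬B ⊑ (A ⊔ ∃r.(C ⊓ B))  ⇔  (¬B ⊓ (¬A ⊓ ∀r.(¬C ⊔ ¬B))) unsat w.r.t. T
   all branches close; clash {C, ¬C} at an ∃-successor
2. Hence ¬B ⊑ (A ⊔ ∃r.(C ⊓ B)): entailed.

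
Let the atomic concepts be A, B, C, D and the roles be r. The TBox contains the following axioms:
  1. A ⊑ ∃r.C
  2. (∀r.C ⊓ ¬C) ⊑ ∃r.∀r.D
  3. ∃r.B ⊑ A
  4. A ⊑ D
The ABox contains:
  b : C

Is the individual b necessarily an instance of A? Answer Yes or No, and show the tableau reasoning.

1. b : A?  L(b) = {C} ∪ {¬A}
   open: L(b) ⊇ {C, ¬A, ∀r.¬B} — b ∉ A possible
2. Hence b : A: not entailed.

No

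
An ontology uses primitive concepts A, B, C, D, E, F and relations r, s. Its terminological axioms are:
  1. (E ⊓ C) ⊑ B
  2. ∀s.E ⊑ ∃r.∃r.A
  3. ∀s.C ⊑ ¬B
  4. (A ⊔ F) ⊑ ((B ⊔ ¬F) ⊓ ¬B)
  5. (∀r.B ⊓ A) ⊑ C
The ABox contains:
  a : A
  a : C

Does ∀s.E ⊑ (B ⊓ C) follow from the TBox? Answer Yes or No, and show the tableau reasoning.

No

1. ∀s.E ⊑ (B ⊓ C)  ⇔  (∀s.E ⊓ (¬B ⊔ ¬C)) unsat w.r.t. T
   apply at x₀: ∀s.E⊑∃r.∃r.A
   open: L(x₀) ⊇ {¬A, ¬B, ¬E, ¬F, ∀s.E, …} (+ ∃-successors)
2. Hence ∀s.E ⊑ (B ⊓ C): not entailed.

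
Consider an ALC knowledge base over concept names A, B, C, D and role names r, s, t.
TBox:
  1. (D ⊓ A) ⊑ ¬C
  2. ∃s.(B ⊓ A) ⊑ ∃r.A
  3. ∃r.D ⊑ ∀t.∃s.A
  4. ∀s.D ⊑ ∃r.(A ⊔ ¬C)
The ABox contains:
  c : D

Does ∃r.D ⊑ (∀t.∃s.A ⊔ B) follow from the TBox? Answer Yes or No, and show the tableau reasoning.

1. ∃r.D ⊑ (∀t.∃s.A ⊔ B)  ⇔  (∃r.D ⊓ (∃t.∀s.¬A ⊓ ¬B)) unsat w.r.t. T
   all branches close; clash {A, ¬A} at an ∃-successor
2. Hence ∃r.D ⊑ (∀t.∃s.A ⊔ B): entailed.

Yes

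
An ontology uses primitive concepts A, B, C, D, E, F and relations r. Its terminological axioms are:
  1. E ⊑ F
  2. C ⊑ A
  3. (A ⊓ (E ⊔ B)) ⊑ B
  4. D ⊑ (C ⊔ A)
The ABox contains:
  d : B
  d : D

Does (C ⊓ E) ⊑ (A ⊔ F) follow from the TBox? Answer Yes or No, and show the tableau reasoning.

1. (C ⊓ E) ⊑ (A ⊔ F)  ⇔  ((C ⊓ E) ⊓ (¬A ⊓ ¬F)) unsat w.r.t. T
   all branches close; clash {A, ¬A} at x₀
2. Hence (C ⊓ E) ⊑ (A ⊔ F): entailed.

Yes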